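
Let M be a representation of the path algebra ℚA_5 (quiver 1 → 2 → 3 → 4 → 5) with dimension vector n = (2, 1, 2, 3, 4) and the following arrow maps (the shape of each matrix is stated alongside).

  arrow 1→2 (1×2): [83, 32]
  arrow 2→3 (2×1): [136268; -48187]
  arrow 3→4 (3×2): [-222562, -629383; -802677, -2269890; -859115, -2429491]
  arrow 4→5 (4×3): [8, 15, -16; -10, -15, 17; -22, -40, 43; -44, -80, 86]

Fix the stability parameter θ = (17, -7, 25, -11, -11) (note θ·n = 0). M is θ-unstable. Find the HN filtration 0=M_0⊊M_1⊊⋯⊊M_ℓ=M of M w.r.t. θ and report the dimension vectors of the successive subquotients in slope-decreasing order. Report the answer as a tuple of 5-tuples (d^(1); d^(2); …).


Via rank(M_{q-1}∘⋯∘M_p): M ≅ I[1,1], I[1,5], I[3,5], I[4,4], I[5,5]^2.
μ_θ-semistable layers: μ^(1)=17; μ^(2)=13/5; μ^(3)=1; μ^(4)=-11

((1, 0, 0, 0, 0); (1, 1, 1, 1, 1); (0, 0, 1, 1, 1); (0, 0, 0, 1, 2))


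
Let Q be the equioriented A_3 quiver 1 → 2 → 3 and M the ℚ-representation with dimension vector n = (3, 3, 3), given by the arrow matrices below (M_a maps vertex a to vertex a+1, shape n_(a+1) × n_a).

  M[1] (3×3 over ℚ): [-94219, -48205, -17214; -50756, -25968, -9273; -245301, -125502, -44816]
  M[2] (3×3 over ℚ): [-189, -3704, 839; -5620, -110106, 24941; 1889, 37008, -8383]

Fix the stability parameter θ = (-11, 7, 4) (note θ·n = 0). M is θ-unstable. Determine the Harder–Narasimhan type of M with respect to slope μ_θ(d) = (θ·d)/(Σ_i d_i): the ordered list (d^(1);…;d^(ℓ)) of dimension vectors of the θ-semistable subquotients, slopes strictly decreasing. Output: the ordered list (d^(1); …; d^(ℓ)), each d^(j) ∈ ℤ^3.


Via rank(M_{q-1}∘⋯∘M_p): M ≅ I[1,2], I[1,3]^2, I[3,3].
μ_θ-semistable layers: μ^(1)=7; μ^(2)=11/2; μ^(3)=4; μ^(4)=-11

((0, 1, 0); (0, 2, 2); (0, 0, 1); (3, 0, 0))


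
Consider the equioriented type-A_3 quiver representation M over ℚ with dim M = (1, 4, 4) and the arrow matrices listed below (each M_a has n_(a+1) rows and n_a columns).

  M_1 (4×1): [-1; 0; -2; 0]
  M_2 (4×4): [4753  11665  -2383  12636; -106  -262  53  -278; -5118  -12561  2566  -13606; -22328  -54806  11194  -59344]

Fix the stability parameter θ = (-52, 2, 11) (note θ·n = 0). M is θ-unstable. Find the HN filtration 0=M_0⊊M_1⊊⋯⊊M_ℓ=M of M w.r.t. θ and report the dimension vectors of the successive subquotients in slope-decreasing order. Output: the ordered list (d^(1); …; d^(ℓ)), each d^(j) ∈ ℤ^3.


Interval decomposition of M: I[1,3], I[2,2], I[2,3]^2, I[3,3].
HN type (ℓ=3): μ^(1)=11; μ^(2)=2; μ^(3)=-52

((0, 0, 4); (0, 4, 0); (1, 0, 0))


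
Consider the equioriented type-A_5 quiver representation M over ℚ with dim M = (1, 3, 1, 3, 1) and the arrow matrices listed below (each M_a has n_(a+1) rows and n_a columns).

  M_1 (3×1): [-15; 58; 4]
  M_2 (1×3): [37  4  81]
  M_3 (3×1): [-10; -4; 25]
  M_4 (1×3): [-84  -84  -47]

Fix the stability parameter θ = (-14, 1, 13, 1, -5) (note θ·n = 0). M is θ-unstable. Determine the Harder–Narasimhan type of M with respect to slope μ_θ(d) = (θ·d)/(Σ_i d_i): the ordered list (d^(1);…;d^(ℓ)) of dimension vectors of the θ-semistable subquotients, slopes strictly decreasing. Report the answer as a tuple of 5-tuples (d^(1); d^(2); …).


Via rank(M_{q-1}∘⋯∘M_p): M ≅ I[1,5], I[2,2]^2, I[4,4]^2.
μ_θ-semistable layers: μ^(1)=3; μ^(2)=1; μ^(3)=-14

((0, 0, 1, 1, 1); (0, 3, 0, 2, 0); (1, 0, 0, 0, 0))


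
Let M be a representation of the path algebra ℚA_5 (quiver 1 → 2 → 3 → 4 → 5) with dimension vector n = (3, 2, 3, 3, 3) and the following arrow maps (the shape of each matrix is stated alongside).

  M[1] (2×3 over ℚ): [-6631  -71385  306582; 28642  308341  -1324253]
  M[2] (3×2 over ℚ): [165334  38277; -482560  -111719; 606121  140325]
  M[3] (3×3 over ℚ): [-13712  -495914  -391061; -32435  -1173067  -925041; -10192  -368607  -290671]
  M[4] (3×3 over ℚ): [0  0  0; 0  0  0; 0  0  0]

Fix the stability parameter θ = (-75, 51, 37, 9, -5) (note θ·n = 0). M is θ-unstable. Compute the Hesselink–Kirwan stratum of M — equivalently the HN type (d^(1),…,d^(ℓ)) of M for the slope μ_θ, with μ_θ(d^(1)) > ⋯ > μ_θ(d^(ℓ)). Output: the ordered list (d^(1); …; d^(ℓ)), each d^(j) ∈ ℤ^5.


Interval decomposition of M: I[1,1], I[1,4]^2, I[3,4], I[5,5]^3.
HN type (ℓ=4): μ^(1)=97/3; μ^(2)=23; μ^(3)=-5; μ^(4)=-75

((0, 2, 2, 2, 0); (0, 0, 1, 1, 0); (0, 0, 0, 0, 3); (3, 0, 0, 0, 0))


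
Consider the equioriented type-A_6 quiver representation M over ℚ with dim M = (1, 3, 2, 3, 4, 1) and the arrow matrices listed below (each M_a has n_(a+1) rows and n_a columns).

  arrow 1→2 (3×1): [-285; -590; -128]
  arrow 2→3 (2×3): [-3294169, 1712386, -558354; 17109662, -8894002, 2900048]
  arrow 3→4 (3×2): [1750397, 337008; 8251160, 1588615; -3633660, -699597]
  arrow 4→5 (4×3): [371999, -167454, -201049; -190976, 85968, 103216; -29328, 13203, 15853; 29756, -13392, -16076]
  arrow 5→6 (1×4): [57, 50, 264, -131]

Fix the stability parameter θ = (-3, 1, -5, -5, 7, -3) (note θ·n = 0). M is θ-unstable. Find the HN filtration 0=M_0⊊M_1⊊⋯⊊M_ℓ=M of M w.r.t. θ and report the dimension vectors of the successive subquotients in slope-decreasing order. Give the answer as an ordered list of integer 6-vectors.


Barcode: M ≅ I[1,6], I[2,2], I[2,4], I[4,5], I[5,5]^2. HN layers by μ_θ (5 steps, strictly decreasing):
  μ^(1)=7; μ^(2)=2; μ^(3)=1; μ^(4)=-3; μ^(5)=-5

((0, 0, 0, 0, 3, 0); (0, 0, 0, 0, 1, 1); (0, 1, 0, 0, 0, 0); (1, 2, 2, 2, 0, 0); (0, 0, 0, 1, 0, 0))


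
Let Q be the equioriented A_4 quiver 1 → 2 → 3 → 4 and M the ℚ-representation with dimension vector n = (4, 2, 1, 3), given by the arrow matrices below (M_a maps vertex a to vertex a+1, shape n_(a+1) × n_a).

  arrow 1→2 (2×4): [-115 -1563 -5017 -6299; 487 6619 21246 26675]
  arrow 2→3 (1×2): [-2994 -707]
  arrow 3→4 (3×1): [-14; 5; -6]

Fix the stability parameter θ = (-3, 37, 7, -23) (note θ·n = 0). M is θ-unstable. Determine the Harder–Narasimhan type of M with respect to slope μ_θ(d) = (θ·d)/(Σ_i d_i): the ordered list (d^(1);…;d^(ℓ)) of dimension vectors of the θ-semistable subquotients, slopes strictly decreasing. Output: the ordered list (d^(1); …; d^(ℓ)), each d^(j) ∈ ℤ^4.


Via rank(M_{q-1}∘⋯∘M_p): M ≅ I[1,1]^2, I[1,2], I[1,4], I[4,4]^2.
μ_θ-semistable layers: μ^(1)=37; μ^(2)=7; μ^(3)=-3; μ^(4)=-23

((0, 1, 0, 0); (0, 1, 1, 1); (4, 0, 0, 0); (0, 0, 0, 2))


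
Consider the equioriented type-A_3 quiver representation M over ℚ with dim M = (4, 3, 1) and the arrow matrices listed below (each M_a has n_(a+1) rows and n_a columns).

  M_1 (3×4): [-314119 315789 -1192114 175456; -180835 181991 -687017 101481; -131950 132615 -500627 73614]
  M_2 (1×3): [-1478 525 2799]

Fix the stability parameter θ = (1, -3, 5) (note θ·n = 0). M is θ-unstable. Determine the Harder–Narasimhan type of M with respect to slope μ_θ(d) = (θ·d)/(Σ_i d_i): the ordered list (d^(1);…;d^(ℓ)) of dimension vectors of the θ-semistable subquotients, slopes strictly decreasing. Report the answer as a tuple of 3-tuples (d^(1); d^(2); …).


Interval decomposition of M: I[1,1], I[1,2]^2, I[1,3].
HN type (ℓ=3): μ^(1)=5; μ^(2)=1; μ^(3)=-1

((0, 0, 1); (1, 0, 0); (3, 3, 0))


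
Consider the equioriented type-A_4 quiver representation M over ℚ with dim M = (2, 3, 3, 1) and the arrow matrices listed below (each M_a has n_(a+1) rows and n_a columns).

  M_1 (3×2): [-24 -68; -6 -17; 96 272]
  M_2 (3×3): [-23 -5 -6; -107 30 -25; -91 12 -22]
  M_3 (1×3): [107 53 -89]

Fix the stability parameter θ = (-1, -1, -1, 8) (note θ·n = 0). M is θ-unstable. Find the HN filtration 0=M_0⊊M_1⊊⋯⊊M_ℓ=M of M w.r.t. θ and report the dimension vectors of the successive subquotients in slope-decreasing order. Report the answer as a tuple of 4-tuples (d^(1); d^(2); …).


Barcode: M ≅ I[1,1], I[1,4], I[2,3]^2. HN layers by μ_θ (2 steps, strictly decreasing):
  μ^(1)=8; μ^(2)=-1

((0, 0, 0, 1); (2, 3, 3, 0))


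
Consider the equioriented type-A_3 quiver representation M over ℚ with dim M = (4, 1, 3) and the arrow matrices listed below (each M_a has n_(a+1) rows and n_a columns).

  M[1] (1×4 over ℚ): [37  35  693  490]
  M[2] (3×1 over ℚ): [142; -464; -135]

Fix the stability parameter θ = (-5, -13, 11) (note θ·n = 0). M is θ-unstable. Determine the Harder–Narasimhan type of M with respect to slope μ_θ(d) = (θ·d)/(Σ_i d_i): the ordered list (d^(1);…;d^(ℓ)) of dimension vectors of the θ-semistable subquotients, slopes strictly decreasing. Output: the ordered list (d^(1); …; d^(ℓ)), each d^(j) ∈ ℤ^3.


Interval decomposition of M: I[1,1]^3, I[1,3], I[3,3]^2.
HN type (ℓ=3): μ^(1)=11; μ^(2)=-5; μ^(3)=-9

((0, 0, 3); (3, 0, 0); (1, 1, 0))


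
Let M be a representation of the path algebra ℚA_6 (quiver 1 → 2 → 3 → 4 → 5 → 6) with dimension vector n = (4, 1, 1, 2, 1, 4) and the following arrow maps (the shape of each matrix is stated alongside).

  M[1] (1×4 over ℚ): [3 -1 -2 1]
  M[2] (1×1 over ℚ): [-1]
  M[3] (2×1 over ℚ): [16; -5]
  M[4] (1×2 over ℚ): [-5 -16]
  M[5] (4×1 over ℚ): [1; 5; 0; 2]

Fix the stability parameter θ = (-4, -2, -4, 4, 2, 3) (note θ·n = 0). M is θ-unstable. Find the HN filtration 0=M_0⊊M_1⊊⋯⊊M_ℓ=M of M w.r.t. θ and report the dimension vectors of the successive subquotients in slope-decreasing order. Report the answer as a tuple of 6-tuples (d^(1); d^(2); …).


Interval decomposition of M: I[1,1]^3, I[1,4], I[4,6], I[6,6]^3.
HN type (ℓ=4): μ^(1)=4; μ^(2)=3; μ^(3)=-3; μ^(4)=-4

((0, 0, 0, 1, 0, 0); (0, 0, 0, 1, 1, 4); (0, 1, 1, 0, 0, 0); (4, 0, 0, 0, 0, 0))


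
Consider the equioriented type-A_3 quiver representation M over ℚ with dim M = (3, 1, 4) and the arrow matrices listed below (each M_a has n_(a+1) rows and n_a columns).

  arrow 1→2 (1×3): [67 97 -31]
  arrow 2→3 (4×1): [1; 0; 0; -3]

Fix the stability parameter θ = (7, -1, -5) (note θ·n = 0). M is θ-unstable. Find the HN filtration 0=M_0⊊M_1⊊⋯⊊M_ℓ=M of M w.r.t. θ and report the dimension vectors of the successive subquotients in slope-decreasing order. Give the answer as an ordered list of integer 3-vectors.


Interval decomposition of M: I[1,1]^2, I[1,3], I[3,3]^3.
HN type (ℓ=3): μ^(1)=7; μ^(2)=1/3; μ^(3)=-5

((2, 0, 0); (1, 1, 1); (0, 0, 3))


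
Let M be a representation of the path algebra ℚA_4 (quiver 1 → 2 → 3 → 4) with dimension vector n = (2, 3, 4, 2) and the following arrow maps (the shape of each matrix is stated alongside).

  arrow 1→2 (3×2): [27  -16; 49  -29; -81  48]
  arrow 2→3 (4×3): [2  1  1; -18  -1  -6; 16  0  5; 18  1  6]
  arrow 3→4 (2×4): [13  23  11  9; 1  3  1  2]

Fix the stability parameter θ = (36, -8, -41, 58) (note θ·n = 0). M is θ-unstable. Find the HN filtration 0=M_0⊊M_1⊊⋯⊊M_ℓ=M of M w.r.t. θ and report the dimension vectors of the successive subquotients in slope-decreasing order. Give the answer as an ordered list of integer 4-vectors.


Barcode: M ≅ I[1,3], I[1,4], I[2,2], I[3,3], I[3,4]. HN layers by μ_θ (4 steps, strictly decreasing):
  μ^(1)=58; μ^(2)=-13/3; μ^(3)=-8; μ^(4)=-41

((0, 0, 0, 2); (2, 2, 2, 0); (0, 1, 0, 0); (0, 0, 2, 0))


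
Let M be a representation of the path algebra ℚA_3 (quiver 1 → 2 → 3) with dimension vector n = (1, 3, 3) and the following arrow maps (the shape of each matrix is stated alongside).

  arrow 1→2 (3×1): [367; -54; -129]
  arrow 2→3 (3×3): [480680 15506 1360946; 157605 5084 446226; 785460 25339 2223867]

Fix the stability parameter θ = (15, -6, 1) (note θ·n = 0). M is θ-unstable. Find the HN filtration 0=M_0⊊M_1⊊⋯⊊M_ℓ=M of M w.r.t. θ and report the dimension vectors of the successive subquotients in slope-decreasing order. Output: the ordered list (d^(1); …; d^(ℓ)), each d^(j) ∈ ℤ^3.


Interval decomposition of M: I[1,3], I[2,2], I[2,3], I[3,3].
HN type (ℓ=3): μ^(1)=10/3; μ^(2)=1; μ^(3)=-6

((1, 1, 1); (0, 0, 2); (0, 2, 0))


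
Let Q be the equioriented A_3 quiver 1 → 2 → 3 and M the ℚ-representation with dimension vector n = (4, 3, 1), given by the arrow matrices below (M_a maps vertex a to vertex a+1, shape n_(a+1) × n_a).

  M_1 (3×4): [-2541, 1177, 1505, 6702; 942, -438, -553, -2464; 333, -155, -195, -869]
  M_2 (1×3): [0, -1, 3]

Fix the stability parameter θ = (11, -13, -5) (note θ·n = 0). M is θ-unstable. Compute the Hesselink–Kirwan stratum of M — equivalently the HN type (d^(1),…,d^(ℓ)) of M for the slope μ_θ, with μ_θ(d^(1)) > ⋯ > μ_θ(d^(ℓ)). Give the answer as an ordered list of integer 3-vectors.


Barcode: M ≅ I[1,1], I[1,2]^2, I[1,3]. HN layers by μ_θ (3 steps, strictly decreasing):
  μ^(1)=11; μ^(2)=-1; μ^(3)=-7/3

((1, 0, 0); (2, 2, 0); (1, 1, 1))


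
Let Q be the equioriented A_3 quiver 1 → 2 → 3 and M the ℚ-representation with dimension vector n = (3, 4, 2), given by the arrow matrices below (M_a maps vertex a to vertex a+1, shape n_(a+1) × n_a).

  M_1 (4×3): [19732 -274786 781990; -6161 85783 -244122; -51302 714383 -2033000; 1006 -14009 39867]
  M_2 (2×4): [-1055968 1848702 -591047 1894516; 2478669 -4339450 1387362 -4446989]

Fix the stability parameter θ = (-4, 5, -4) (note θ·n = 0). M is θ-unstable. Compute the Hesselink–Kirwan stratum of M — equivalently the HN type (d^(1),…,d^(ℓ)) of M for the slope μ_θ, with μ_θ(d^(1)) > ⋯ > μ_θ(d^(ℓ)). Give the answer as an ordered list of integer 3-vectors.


Via rank(M_{q-1}∘⋯∘M_p): M ≅ I[1,2], I[1,3]^2, I[2,2].
μ_θ-semistable layers: μ^(1)=5; μ^(2)=1/2; μ^(3)=-4

((0, 2, 0); (0, 2, 2); (3, 0, 0))


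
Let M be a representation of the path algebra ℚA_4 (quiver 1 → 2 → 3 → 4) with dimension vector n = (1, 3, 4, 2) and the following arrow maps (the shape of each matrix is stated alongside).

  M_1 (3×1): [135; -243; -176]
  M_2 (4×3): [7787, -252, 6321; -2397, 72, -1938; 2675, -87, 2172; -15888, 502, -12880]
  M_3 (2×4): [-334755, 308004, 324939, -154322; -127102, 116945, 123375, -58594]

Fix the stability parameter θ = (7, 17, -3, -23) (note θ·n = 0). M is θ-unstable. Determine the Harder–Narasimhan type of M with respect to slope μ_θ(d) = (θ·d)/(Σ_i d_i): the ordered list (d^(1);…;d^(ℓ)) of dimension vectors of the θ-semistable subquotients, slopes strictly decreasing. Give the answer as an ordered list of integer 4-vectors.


Interval decomposition of M: I[1,4], I[2,3], I[2,4], I[3,3].
HN type (ℓ=3): μ^(1)=7; μ^(2)=-1/2; μ^(3)=-3

((0, 1, 1, 0); (1, 1, 1, 1); (0, 1, 2, 1))


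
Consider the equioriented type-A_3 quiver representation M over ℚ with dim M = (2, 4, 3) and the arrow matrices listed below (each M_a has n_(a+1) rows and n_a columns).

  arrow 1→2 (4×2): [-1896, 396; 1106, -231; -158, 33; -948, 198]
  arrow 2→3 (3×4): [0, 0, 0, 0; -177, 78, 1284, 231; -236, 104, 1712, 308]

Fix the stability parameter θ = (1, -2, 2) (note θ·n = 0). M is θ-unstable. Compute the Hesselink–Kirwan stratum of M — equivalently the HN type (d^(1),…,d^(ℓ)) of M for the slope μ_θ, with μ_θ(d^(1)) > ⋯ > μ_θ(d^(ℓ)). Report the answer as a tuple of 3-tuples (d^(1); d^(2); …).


Via rank(M_{q-1}∘⋯∘M_p): M ≅ I[1,1], I[1,2], I[2,2]^2, I[2,3], I[3,3]^2.
μ_θ-semistable layers: μ^(1)=2; μ^(2)=1; μ^(3)=-1/2; μ^(4)=-2

((0, 0, 3); (1, 0, 0); (1, 1, 0); (0, 3, 0))


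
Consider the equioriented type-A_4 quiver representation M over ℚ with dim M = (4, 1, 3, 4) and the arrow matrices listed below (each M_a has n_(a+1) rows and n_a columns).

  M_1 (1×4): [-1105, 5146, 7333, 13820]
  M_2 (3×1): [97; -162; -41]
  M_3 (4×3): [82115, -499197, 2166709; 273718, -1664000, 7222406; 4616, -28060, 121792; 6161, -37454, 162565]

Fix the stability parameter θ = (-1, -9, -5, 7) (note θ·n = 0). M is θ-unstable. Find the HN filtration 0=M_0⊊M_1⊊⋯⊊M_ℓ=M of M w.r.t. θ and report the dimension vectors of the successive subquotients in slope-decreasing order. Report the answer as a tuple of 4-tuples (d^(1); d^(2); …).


Via rank(M_{q-1}∘⋯∘M_p): M ≅ I[1,1]^3, I[1,3], I[3,4]^2, I[4,4]^2.
μ_θ-semistable layers: μ^(1)=7; μ^(2)=-1; μ^(3)=-5

((0, 0, 0, 4); (3, 0, 0, 0); (1, 1, 3, 0))


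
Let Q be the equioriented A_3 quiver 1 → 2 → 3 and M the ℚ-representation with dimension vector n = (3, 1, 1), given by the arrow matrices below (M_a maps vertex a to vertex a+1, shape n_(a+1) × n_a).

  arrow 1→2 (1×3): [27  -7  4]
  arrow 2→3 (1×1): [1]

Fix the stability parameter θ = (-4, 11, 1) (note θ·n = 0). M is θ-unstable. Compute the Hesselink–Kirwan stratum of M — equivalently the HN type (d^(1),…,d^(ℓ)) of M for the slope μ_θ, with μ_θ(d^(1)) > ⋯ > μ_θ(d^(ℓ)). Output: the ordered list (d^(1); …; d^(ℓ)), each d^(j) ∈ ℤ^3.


Barcode: M ≅ I[1,1]^2, I[1,3]. HN layers by μ_θ (2 steps, strictly decreasing):
  μ^(1)=6; μ^(2)=-4

((0, 1, 1); (3, 0, 0))


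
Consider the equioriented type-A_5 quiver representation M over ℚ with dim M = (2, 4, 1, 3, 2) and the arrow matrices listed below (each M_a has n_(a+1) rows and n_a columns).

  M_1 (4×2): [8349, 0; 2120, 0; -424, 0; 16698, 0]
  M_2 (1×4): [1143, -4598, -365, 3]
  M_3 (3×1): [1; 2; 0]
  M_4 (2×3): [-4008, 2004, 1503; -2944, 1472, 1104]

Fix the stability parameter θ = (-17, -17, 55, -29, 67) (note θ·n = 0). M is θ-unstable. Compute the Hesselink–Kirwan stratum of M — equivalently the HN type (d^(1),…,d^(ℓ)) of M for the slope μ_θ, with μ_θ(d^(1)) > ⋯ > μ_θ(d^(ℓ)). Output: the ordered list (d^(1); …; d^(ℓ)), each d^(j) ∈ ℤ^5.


Via rank(M_{q-1}∘⋯∘M_p): M ≅ I[1,1], I[1,4], I[2,2]^3, I[4,4], I[4,5], I[5,5].
μ_θ-semistable layers: μ^(1)=67; μ^(2)=13; μ^(3)=-17; μ^(4)=-29

((0, 0, 0, 0, 2); (0, 0, 1, 1, 0); (2, 4, 0, 0, 0); (0, 0, 0, 2, 0))


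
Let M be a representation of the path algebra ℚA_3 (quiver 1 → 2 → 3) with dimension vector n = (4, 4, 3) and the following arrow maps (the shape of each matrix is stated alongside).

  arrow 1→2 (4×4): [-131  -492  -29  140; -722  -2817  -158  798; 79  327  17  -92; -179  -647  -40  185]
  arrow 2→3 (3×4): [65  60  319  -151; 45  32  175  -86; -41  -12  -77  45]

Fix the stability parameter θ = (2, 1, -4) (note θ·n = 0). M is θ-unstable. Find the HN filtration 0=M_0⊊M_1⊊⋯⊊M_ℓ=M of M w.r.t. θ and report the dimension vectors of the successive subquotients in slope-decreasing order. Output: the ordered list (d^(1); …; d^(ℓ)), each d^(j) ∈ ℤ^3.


Interval decomposition of M: I[1,2], I[1,3]^3.
HN type (ℓ=2): μ^(1)=3/2; μ^(2)=-1/3

((1, 1, 0); (3, 3, 3))


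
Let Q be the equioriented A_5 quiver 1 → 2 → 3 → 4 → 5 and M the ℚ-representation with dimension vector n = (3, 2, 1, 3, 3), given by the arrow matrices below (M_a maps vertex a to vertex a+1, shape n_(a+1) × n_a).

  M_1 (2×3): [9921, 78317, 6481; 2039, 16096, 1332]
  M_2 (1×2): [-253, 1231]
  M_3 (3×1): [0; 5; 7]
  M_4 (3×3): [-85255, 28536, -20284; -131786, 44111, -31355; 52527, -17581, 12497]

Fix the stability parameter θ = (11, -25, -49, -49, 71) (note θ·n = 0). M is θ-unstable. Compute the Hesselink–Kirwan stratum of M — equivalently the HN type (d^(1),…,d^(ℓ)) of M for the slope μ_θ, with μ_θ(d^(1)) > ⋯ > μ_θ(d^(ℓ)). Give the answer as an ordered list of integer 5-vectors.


Via rank(M_{q-1}∘⋯∘M_p): M ≅ I[1,1], I[1,2], I[1,5], I[4,5]^2.
μ_θ-semistable layers: μ^(1)=71; μ^(2)=11; μ^(3)=-7; μ^(4)=-28; μ^(5)=-49

((0, 0, 0, 0, 3); (1, 0, 0, 0, 0); (1, 1, 0, 0, 0); (1, 1, 1, 1, 0); (0, 0, 0, 2, 0))


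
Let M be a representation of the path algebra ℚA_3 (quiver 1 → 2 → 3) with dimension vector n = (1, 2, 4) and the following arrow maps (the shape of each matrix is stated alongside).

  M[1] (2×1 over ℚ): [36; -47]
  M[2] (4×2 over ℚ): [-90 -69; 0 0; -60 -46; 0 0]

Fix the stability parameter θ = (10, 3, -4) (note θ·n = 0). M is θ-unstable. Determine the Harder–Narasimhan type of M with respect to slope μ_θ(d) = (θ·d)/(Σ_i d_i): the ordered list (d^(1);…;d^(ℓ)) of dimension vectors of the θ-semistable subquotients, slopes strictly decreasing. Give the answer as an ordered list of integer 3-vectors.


Interval decomposition of M: I[1,3], I[2,2], I[3,3]^3.
HN type (ℓ=2): μ^(1)=3; μ^(2)=-4

((1, 2, 1); (0, 0, 3))


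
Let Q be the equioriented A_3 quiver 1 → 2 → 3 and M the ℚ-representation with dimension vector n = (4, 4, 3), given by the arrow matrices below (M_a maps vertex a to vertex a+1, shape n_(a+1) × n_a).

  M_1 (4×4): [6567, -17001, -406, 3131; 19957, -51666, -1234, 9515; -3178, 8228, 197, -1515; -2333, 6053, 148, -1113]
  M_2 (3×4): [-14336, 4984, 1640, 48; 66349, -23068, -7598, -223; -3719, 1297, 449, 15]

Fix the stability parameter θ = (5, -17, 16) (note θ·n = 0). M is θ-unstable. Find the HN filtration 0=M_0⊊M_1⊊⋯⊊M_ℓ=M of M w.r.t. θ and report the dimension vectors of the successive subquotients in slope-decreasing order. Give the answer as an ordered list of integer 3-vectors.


Interval decomposition of M: I[1,2]^2, I[1,3]^2, I[3,3].
HN type (ℓ=2): μ^(1)=16; μ^(2)=-6

((0, 0, 3); (4, 4, 0))


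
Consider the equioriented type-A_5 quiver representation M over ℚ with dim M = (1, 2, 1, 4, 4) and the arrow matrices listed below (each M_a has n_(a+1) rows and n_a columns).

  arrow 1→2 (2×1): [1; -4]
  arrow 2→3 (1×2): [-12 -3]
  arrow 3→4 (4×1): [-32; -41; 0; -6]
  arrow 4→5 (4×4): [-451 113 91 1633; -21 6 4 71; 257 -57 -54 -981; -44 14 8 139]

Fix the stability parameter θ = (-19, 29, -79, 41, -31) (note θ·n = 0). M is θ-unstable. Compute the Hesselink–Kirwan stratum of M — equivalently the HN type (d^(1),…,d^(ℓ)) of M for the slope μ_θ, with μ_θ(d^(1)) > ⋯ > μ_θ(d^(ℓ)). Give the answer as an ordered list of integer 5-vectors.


Via rank(M_{q-1}∘⋯∘M_p): M ≅ I[1,2], I[2,5], I[4,5]^3.
μ_θ-semistable layers: μ^(1)=29; μ^(2)=5; μ^(3)=-19; μ^(4)=-25

((0, 1, 0, 0, 0); (0, 0, 0, 4, 4); (1, 0, 0, 0, 0); (0, 1, 1, 0, 0))


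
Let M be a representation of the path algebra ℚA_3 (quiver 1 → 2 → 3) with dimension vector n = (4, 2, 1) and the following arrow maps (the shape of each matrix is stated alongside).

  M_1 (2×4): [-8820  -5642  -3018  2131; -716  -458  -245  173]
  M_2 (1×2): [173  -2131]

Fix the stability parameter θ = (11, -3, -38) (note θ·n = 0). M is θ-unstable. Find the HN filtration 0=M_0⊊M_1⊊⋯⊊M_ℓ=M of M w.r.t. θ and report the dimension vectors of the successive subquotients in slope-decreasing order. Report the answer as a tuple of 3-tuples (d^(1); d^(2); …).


Via rank(M_{q-1}∘⋯∘M_p): M ≅ I[1,1]^2, I[1,2], I[1,3].
μ_θ-semistable layers: μ^(1)=11; μ^(2)=4; μ^(3)=-10

((2, 0, 0); (1, 1, 0); (1, 1, 1))


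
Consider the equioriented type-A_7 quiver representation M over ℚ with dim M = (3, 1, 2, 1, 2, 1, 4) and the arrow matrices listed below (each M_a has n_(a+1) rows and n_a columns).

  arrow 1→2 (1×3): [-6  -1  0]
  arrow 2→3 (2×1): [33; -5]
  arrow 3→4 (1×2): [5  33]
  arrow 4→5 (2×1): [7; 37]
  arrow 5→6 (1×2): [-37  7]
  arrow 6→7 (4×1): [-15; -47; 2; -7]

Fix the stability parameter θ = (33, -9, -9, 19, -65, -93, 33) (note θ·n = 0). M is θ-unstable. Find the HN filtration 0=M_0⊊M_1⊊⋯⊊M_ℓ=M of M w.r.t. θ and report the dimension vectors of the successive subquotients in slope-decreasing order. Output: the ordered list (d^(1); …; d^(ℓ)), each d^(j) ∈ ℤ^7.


Barcode: M ≅ I[1,1]^2, I[1,3], I[3,5], I[5,7], I[7,7]^3. HN layers by μ_θ (4 steps, strictly decreasing):
  μ^(1)=33; μ^(2)=5; μ^(3)=-55/3; μ^(4)=-79

((2, 0, 0, 0, 0, 0, 4); (1, 1, 1, 0, 0, 0, 0); (0, 0, 1, 1, 1, 0, 0); (0, 0, 0, 0, 1, 1, 0))


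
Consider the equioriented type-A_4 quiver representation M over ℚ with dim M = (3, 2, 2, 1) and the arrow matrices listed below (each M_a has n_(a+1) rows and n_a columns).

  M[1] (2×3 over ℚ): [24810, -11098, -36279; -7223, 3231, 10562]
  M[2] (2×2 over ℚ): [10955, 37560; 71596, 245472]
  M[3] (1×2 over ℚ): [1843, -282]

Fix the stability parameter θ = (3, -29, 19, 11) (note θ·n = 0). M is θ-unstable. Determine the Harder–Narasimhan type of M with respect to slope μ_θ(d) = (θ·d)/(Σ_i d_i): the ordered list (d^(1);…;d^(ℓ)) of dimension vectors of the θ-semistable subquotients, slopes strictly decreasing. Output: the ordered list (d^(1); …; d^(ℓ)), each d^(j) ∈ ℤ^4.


Via rank(M_{q-1}∘⋯∘M_p): M ≅ I[1,1], I[1,2], I[1,4], I[3,3].
μ_θ-semistable layers: μ^(1)=19; μ^(2)=15; μ^(3)=3; μ^(4)=-13

((0, 0, 1, 0); (0, 0, 1, 1); (1, 0, 0, 0); (2, 2, 0, 0))


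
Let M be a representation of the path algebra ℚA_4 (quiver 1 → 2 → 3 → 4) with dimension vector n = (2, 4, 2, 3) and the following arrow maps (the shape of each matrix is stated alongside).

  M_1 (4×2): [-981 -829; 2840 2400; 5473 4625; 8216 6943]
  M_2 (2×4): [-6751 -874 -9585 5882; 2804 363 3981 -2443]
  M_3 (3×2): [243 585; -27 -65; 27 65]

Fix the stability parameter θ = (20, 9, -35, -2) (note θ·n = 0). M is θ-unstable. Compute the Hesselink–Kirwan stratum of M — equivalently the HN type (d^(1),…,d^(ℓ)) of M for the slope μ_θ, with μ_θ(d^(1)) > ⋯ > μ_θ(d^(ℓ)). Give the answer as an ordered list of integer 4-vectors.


Interval decomposition of M: I[1,2], I[1,4], I[2,2], I[2,3], I[4,4]^2.
HN type (ℓ=4): μ^(1)=29/2; μ^(2)=9; μ^(3)=-2; μ^(4)=-13

((1, 1, 0, 0); (0, 1, 0, 0); (1, 1, 1, 3); (0, 1, 1, 0))


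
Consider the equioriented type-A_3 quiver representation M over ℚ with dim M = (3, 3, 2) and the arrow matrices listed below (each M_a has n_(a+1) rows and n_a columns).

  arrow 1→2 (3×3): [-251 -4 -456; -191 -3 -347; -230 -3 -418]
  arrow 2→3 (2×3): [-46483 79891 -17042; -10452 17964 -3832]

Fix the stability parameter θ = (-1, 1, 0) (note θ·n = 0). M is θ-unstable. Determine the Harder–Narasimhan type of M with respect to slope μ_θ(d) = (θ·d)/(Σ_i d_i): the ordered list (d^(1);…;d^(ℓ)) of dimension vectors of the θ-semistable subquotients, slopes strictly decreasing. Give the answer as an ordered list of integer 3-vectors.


Barcode: M ≅ I[1,2], I[1,3]^2. HN layers by μ_θ (3 steps, strictly decreasing):
  μ^(1)=1; μ^(2)=1/2; μ^(3)=-1

((0, 1, 0); (0, 2, 2); (3, 0, 0))


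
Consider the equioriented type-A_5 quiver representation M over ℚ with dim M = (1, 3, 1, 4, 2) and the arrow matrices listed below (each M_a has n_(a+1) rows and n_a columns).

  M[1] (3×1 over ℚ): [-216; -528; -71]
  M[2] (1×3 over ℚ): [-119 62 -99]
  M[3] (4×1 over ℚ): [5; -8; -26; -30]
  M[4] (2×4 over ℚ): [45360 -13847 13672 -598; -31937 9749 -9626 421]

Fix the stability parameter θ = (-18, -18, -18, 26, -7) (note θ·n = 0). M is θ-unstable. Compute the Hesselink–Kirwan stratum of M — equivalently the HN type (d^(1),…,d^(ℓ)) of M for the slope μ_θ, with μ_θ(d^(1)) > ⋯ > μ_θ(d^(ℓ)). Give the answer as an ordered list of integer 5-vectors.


Barcode: M ≅ I[1,5], I[2,2]^2, I[4,4]^2, I[4,5]. HN layers by μ_θ (3 steps, strictly decreasing):
  μ^(1)=26; μ^(2)=19/2; μ^(3)=-18

((0, 0, 0, 2, 0); (0, 0, 0, 2, 2); (1, 3, 1, 0, 0))


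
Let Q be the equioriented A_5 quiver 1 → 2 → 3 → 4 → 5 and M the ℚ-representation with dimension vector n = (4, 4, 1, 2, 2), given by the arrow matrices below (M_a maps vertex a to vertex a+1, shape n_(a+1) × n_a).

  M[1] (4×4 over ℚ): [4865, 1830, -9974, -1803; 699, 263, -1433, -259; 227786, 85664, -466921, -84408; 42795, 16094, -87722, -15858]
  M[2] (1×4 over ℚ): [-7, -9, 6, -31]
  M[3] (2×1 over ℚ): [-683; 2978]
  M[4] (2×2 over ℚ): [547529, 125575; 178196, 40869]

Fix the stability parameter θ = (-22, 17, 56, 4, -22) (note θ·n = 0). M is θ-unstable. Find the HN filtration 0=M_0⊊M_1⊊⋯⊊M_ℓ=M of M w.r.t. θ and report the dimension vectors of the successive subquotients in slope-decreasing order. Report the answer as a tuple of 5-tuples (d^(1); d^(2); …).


Via rank(M_{q-1}∘⋯∘M_p): M ≅ I[1,2]^3, I[1,5], I[4,5].
μ_θ-semistable layers: μ^(1)=17; μ^(2)=55/4; μ^(3)=-9; μ^(4)=-22

((0, 3, 0, 0, 0); (0, 1, 1, 1, 1); (0, 0, 0, 1, 1); (4, 0, 0, 0, 0))


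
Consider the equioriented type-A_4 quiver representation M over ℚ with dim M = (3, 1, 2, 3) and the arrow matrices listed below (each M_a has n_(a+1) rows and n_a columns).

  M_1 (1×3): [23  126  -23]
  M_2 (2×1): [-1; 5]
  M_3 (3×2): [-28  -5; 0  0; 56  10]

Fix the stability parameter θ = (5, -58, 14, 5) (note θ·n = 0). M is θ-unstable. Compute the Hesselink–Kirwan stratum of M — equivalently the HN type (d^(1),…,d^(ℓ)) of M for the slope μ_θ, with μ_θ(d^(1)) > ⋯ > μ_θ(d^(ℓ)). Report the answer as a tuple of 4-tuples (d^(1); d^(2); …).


Interval decomposition of M: I[1,1]^2, I[1,4], I[3,3], I[4,4]^2.
HN type (ℓ=4): μ^(1)=14; μ^(2)=19/2; μ^(3)=5; μ^(4)=-53/2

((0, 0, 1, 0); (0, 0, 1, 1); (2, 0, 0, 2); (1, 1, 0, 0))


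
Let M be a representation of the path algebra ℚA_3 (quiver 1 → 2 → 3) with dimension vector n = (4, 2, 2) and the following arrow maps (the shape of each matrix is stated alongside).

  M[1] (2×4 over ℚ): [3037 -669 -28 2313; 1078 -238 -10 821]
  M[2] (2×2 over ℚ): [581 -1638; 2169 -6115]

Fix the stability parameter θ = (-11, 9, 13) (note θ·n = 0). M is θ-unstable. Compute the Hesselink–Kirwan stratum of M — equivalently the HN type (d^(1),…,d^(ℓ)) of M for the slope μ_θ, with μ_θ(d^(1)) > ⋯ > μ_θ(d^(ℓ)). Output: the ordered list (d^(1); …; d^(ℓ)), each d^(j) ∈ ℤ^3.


Interval decomposition of M: I[1,1]^2, I[1,3]^2.
HN type (ℓ=3): μ^(1)=13; μ^(2)=9; μ^(3)=-11

((0, 0, 2); (0, 2, 0); (4, 0, 0))


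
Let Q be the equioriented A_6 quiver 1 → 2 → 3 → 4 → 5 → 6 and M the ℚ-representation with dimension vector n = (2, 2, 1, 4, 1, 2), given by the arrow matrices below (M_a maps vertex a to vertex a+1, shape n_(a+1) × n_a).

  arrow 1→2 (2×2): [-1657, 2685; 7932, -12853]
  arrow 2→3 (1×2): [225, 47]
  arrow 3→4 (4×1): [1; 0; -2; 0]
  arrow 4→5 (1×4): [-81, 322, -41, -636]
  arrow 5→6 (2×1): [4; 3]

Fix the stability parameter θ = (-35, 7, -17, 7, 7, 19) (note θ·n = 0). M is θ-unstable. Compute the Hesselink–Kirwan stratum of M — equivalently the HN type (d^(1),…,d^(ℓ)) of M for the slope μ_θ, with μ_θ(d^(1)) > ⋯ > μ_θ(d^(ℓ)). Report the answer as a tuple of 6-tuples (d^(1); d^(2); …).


Via rank(M_{q-1}∘⋯∘M_p): M ≅ I[1,2], I[1,6], I[4,4]^3, I[6,6].
μ_θ-semistable layers: μ^(1)=19; μ^(2)=7; μ^(3)=-5; μ^(4)=-35

((0, 0, 0, 0, 0, 2); (0, 1, 0, 4, 1, 0); (0, 1, 1, 0, 0, 0); (2, 0, 0, 0, 0, 0))


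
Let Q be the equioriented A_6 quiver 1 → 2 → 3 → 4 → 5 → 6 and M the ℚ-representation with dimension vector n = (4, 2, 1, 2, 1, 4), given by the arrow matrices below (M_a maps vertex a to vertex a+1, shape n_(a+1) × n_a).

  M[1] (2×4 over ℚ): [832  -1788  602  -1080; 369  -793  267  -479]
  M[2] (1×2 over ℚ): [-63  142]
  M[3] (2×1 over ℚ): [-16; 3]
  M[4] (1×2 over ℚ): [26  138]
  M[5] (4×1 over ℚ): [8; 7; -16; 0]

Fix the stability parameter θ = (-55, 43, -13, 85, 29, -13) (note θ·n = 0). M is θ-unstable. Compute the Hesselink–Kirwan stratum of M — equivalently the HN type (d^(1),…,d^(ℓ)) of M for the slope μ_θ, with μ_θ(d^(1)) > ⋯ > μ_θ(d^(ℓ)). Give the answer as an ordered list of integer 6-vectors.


Barcode: M ≅ I[1,1]^2, I[1,2], I[1,6], I[4,4], I[6,6]^3. HN layers by μ_θ (6 steps, strictly decreasing):
  μ^(1)=85; μ^(2)=43; μ^(3)=101/3; μ^(4)=15; μ^(5)=-13; μ^(6)=-55

((0, 0, 0, 1, 0, 0); (0, 1, 0, 0, 0, 0); (0, 0, 0, 1, 1, 1); (0, 1, 1, 0, 0, 0); (0, 0, 0, 0, 0, 3); (4, 0, 0, 0, 0, 0))


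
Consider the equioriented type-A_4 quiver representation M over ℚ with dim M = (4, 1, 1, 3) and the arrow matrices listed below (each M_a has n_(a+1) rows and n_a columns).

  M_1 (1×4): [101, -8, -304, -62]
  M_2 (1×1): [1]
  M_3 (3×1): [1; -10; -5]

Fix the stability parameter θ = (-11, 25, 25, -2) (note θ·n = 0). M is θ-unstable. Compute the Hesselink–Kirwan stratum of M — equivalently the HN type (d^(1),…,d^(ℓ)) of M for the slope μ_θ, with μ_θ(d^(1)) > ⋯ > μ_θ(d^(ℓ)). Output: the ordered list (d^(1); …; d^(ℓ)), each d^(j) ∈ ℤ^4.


Barcode: M ≅ I[1,1]^3, I[1,4], I[4,4]^2. HN layers by μ_θ (3 steps, strictly decreasing):
  μ^(1)=16; μ^(2)=-2; μ^(3)=-11

((0, 1, 1, 1); (0, 0, 0, 2); (4, 0, 0, 0))


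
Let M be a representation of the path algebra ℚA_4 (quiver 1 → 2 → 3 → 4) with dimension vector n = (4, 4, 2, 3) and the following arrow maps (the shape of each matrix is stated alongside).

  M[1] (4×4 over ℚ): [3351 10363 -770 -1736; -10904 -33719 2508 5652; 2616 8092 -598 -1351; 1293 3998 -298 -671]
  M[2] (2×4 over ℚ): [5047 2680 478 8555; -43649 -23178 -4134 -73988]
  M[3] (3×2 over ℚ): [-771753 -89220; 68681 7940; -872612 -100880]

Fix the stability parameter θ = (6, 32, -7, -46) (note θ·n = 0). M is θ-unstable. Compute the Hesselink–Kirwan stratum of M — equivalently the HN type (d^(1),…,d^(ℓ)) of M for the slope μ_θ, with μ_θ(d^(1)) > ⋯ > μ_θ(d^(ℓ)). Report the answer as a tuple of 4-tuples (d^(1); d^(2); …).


Barcode: M ≅ I[1,2]^2, I[1,3], I[1,4], I[4,4]^2. HN layers by μ_θ (5 steps, strictly decreasing):
  μ^(1)=32; μ^(2)=25/2; μ^(3)=6; μ^(4)=-15/4; μ^(5)=-46

((0, 2, 0, 0); (0, 1, 1, 0); (3, 0, 0, 0); (1, 1, 1, 1); (0, 0, 0, 2))


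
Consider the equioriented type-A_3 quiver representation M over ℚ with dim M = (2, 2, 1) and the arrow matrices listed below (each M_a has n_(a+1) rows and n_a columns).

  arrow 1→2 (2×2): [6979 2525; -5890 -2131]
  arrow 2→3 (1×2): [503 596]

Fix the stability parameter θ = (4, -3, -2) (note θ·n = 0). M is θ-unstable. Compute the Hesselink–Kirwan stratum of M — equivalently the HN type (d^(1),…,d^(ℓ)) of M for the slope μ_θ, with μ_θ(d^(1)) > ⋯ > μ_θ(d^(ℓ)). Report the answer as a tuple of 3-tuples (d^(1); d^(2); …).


Interval decomposition of M: I[1,2], I[1,3].
HN type (ℓ=2): μ^(1)=1/2; μ^(2)=-1/3

((1, 1, 0); (1, 1, 1))


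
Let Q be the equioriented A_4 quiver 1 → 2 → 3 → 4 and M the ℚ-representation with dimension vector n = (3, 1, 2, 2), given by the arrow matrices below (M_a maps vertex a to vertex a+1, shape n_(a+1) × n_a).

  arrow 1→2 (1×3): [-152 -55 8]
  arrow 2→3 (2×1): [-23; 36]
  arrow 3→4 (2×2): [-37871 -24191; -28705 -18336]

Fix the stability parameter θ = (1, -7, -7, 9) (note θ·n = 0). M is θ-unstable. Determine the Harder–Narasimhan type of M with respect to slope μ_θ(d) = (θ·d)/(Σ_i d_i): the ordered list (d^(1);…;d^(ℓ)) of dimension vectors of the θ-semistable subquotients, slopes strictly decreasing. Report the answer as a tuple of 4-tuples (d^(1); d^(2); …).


Interval decomposition of M: I[1,1]^2, I[1,4], I[3,4].
HN type (ℓ=4): μ^(1)=9; μ^(2)=1; μ^(3)=-13/3; μ^(4)=-7

((0, 0, 0, 2); (2, 0, 0, 0); (1, 1, 1, 0); (0, 0, 1, 0))


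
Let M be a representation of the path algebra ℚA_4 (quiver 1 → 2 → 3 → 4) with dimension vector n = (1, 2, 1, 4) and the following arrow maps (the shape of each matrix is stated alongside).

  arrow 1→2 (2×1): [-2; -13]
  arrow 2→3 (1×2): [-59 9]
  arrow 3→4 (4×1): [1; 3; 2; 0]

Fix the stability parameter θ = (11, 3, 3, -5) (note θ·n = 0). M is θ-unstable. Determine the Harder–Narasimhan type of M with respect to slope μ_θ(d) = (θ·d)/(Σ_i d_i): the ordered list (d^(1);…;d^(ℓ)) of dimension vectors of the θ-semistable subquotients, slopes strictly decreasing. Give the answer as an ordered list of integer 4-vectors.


Interval decomposition of M: I[1,4], I[2,2], I[4,4]^3.
HN type (ℓ=2): μ^(1)=3; μ^(2)=-5

((1, 2, 1, 1); (0, 0, 0, 3))


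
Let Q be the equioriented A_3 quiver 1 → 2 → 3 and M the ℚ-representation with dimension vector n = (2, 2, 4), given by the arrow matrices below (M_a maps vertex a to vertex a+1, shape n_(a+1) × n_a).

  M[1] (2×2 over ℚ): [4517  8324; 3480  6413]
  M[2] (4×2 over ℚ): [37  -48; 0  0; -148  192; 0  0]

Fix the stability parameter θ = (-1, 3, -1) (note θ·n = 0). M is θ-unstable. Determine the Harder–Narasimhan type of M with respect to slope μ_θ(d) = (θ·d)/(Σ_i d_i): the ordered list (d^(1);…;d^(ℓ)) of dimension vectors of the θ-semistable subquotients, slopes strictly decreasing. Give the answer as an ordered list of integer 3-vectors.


Interval decomposition of M: I[1,2], I[1,3], I[3,3]^3.
HN type (ℓ=3): μ^(1)=3; μ^(2)=1; μ^(3)=-1

((0, 1, 0); (0, 1, 1); (2, 0, 3))


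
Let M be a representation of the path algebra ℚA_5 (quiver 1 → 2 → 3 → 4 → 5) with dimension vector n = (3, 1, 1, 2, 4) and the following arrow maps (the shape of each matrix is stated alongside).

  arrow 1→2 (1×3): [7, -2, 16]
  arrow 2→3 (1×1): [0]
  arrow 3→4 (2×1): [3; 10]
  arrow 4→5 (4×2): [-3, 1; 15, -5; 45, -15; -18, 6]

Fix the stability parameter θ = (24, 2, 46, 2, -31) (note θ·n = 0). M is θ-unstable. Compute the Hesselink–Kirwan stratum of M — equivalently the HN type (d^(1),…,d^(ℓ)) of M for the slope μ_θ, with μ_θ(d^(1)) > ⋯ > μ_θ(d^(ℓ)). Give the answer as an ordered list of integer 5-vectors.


Via rank(M_{q-1}∘⋯∘M_p): M ≅ I[1,1]^2, I[1,2], I[3,5], I[4,4], I[5,5]^3.
μ_θ-semistable layers: μ^(1)=24; μ^(2)=13; μ^(3)=17/3; μ^(4)=2; μ^(5)=-31

((2, 0, 0, 0, 0); (1, 1, 0, 0, 0); (0, 0, 1, 1, 1); (0, 0, 0, 1, 0); (0, 0, 0, 0, 3))


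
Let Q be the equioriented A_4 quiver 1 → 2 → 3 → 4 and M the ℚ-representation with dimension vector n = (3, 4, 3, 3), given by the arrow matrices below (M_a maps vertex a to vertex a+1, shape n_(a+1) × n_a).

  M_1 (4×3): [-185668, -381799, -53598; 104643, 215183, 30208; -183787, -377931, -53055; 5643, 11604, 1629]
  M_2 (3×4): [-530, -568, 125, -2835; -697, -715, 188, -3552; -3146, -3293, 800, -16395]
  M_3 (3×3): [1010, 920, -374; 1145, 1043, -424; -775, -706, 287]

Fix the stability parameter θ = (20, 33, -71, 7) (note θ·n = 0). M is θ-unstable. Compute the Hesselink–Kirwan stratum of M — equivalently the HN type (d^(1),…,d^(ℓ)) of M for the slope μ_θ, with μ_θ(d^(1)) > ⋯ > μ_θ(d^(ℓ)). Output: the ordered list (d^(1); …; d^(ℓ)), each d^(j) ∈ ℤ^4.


Interval decomposition of M: I[1,3], I[1,4]^2, I[2,2], I[4,4].
HN type (ℓ=3): μ^(1)=33; μ^(2)=7; μ^(3)=-6

((0, 1, 0, 0); (0, 0, 0, 3); (3, 3, 3, 0))


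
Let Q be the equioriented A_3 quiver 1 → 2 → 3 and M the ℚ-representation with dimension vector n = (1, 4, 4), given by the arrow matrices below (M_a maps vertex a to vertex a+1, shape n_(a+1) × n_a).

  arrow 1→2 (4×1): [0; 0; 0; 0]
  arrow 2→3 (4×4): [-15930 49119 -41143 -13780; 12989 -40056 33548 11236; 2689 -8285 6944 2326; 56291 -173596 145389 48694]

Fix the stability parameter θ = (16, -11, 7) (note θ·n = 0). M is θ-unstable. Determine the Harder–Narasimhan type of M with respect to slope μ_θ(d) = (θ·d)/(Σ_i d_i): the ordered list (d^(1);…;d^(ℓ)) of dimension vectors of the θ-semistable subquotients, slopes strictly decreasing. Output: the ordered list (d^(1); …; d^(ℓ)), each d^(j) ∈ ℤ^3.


Via rank(M_{q-1}∘⋯∘M_p): M ≅ I[1,1], I[2,2], I[2,3]^3, I[3,3].
μ_θ-semistable layers: μ^(1)=16; μ^(2)=7; μ^(3)=-11

((1, 0, 0); (0, 0, 4); (0, 4, 0))


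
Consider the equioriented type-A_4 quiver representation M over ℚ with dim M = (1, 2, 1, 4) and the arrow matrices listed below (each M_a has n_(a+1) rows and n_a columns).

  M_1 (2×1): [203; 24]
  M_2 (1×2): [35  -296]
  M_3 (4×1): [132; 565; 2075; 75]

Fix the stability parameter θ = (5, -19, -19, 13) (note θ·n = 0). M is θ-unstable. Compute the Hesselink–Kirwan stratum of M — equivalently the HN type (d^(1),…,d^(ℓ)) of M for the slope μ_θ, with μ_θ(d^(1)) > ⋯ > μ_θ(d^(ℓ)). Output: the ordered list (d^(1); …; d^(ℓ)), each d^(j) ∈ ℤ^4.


Barcode: M ≅ I[1,4], I[2,2], I[4,4]^3. HN layers by μ_θ (3 steps, strictly decreasing):
  μ^(1)=13; μ^(2)=-11; μ^(3)=-19

((0, 0, 0, 4); (1, 1, 1, 0); (0, 1, 0, 0))
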